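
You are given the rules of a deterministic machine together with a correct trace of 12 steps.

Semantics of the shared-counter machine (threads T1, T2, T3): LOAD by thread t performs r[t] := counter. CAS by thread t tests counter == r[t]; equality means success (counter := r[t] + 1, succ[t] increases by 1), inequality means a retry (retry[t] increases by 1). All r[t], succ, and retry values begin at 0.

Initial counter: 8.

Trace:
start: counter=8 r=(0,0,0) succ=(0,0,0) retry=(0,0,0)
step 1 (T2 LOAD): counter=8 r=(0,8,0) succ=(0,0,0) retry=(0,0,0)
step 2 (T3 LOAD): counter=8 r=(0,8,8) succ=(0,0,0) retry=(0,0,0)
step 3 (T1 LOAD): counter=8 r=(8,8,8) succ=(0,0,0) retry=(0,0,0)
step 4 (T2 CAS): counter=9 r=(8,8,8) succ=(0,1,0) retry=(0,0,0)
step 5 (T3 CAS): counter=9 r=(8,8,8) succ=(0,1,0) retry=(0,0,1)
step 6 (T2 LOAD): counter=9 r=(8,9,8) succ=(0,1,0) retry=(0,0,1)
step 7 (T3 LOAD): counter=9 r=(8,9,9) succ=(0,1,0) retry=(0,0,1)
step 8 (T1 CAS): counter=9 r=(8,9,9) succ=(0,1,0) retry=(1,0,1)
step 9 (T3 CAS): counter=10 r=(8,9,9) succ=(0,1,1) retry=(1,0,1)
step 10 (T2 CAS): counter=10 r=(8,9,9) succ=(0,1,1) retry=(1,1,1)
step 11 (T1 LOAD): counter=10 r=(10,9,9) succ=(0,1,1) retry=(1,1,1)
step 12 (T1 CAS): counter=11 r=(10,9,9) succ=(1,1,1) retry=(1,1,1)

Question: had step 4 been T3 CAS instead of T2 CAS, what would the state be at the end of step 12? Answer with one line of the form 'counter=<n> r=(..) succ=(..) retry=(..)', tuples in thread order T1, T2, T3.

(re-executing from step 4 with the substitution; state before step 4: counter=8 r=(8,8,8) succ=(0,0,0) retry=(0,0,0))
step 4 (T3 CAS): counter=9 r=(8,8,8) succ=(0,0,1) retry=(0,0,0)
step 5 (T3 CAS): counter=9 r=(8,8,8) succ=(0,0,1) retry=(0,0,1)
step 6 (T2 LOAD): counter=9 r=(8,9,8) succ=(0,0,1) retry=(0,0,1)
step 7 (T3 LOAD): counter=9 r=(8,9,9) succ=(0,0,1) retry=(0,0,1)
step 8 (T1 CAS): counter=9 r=(8,9,9) succ=(0,0,1) retry=(1,0,1)
step 9 (T3 CAS): counter=10 r=(8,9,9) succ=(0,0,2) retry=(1,0,1)
step 10 (T2 CAS): counter=10 r=(8,9,9) succ=(0,0,2) retry=(1,1,1)
step 11 (T1 LOAD): counter=10 r=(10,9,9) succ=(0,0,2) retry=(1,1,1)
step 12 (T1 CAS): counter=11 r=(10,9,9) succ=(1,0,2) retry=(1,1,1)

counter=11 r=(10,9,9) succ=(1,0,2) retry=(1,1,1)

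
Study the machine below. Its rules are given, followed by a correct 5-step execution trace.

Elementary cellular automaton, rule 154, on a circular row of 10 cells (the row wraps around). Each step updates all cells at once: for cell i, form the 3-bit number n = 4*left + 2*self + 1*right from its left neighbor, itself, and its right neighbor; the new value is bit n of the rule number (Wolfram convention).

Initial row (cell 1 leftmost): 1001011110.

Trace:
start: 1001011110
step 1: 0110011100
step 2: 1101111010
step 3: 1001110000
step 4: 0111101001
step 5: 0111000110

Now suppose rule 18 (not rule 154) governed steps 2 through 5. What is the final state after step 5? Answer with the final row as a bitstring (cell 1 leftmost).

0110010100

(re-executing steps 2..5 under rule 18; state before step 2: 0110011100)
step 2: 1001100010
step 3: 0110010100
step 4: 1001100010
step 5: 0110010100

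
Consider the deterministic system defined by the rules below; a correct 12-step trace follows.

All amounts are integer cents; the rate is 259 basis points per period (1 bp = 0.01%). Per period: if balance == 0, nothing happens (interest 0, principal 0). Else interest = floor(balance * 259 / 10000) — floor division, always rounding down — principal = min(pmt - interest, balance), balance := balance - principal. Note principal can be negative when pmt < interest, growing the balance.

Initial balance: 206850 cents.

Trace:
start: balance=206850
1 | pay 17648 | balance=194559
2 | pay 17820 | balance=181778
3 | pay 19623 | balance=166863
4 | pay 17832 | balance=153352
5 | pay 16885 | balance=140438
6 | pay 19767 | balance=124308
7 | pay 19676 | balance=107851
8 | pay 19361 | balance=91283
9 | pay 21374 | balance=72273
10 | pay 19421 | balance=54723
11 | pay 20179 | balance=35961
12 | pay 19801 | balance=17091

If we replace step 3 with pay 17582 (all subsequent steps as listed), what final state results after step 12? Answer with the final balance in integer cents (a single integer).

19661

(re-executing from step 3 with the substitution; state before step 3: balance=181778)
3 | pay 17582 | balance=168904
4 | pay 17832 | balance=155446
5 | pay 16885 | balance=142587
6 | pay 19767 | balance=126513
7 | pay 19676 | balance=110113
8 | pay 19361 | balance=93603
9 | pay 21374 | balance=74653
10 | pay 19421 | balance=57165
11 | pay 20179 | balance=38466
12 | pay 19801 | balance=19661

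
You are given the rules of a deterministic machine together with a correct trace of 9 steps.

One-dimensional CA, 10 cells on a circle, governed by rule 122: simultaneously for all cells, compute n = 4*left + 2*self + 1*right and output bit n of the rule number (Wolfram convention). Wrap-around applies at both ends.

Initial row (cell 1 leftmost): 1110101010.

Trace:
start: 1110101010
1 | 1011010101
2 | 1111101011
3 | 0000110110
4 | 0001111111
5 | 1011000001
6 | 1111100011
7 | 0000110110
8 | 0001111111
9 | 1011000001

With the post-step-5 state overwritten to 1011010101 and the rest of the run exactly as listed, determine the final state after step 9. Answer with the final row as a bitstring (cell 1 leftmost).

state after step 5 := 1011010101
6 | 1111101011
7 | 0000110110
8 | 0001111111
9 | 1011000001

1011000001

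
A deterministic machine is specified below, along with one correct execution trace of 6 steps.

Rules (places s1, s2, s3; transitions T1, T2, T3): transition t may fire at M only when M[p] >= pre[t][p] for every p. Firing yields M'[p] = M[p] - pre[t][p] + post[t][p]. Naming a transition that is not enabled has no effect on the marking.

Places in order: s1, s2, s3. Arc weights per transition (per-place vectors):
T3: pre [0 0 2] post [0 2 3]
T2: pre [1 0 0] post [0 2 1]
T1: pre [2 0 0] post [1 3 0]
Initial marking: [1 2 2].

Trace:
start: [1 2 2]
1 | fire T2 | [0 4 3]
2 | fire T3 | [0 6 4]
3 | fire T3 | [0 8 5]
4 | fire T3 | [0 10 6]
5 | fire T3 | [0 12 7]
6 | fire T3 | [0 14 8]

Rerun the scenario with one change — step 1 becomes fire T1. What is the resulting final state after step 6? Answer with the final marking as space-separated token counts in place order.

1 12 7

(re-executing from step 1 with the substitution; state before step 1: [1 2 2])
1 | fire T1 | [1 2 2]
2 | fire T3 | [1 4 3]
3 | fire T3 | [1 6 4]
4 | fire T3 | [1 8 5]
5 | fire T3 | [1 10 6]
6 | fire T3 | [1 12 7]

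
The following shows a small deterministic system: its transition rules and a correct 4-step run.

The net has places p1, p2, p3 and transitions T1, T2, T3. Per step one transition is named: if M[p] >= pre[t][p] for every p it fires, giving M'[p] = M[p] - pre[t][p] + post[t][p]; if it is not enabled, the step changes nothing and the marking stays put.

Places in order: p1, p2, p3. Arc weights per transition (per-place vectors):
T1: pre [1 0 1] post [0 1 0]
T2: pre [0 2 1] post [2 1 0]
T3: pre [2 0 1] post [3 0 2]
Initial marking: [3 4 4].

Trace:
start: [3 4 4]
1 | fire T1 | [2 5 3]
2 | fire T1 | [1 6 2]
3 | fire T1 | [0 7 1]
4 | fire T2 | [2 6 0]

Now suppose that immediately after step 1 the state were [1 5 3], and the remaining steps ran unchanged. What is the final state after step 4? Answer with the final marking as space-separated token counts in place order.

2 5 1

state after step 1 := [1 5 3]
2 | fire T1 | [0 6 2]
3 | fire T1 | [0 6 2]
4 | fire T2 | [2 5 1]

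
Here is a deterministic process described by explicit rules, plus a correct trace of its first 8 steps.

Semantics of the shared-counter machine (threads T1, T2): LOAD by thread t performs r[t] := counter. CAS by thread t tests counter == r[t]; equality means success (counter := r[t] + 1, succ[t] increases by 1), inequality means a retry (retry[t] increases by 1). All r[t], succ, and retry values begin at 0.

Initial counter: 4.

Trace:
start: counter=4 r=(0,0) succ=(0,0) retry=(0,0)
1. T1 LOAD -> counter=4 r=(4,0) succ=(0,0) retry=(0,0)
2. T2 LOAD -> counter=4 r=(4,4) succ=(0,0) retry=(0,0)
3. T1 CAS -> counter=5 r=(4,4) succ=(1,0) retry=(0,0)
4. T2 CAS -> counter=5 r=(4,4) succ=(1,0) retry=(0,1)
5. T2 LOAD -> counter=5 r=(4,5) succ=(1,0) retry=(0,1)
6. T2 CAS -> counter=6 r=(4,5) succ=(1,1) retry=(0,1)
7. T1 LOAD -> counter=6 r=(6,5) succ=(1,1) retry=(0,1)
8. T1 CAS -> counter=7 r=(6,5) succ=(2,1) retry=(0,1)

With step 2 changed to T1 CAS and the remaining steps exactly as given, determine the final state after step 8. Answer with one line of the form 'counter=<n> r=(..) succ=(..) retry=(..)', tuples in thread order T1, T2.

counter=7 r=(6,5) succ=(2,1) retry=(1,1)

(re-executing from step 2 with the substitution; state before step 2: counter=4 r=(4,0) succ=(0,0) retry=(0,0))
2. T1 CAS -> counter=5 r=(4,0) succ=(1,0) retry=(0,0)
3. T1 CAS -> counter=5 r=(4,0) succ=(1,0) retry=(1,0)
4. T2 CAS -> counter=5 r=(4,0) succ=(1,0) retry=(1,1)
5. T2 LOAD -> counter=5 r=(4,5) succ=(1,0) retry=(1,1)
6. T2 CAS -> counter=6 r=(4,5) succ=(1,1) retry=(1,1)
7. T1 LOAD -> counter=6 r=(6,5) succ=(1,1) retry=(1,1)
8. T1 CAS -> counter=7 r=(6,5) succ=(2,1) retry=(1,1)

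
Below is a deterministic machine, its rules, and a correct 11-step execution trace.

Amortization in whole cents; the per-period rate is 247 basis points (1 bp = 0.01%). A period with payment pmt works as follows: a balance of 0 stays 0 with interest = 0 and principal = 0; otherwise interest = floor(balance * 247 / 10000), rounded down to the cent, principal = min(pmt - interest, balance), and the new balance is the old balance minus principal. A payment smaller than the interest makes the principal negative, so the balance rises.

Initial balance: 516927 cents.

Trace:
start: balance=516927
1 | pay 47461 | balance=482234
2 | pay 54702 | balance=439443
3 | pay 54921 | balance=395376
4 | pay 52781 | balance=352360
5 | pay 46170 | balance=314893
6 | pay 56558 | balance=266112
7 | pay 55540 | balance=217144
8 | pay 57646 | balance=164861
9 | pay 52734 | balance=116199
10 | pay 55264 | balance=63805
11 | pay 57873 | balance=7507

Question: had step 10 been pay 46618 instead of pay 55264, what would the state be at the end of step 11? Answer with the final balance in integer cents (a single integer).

16367

(re-executing from step 10 with the substitution; state before step 10: balance=116199)
10 | pay 46618 | balance=72451
11 | pay 57873 | balance=16367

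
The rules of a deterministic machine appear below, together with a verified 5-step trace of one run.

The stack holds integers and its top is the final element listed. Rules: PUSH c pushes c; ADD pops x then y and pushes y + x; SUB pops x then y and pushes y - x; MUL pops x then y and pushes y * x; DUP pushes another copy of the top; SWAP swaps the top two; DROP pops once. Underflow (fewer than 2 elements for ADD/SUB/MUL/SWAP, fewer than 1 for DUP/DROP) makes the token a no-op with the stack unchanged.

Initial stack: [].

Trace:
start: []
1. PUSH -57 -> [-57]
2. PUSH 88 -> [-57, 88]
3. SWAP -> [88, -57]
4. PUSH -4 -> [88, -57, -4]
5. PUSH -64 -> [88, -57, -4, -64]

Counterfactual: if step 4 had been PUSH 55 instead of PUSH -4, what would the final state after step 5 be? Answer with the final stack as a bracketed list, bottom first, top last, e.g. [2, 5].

(re-executing from step 4 with the substitution; state before step 4: [88, -57])
4. PUSH 55 -> [88, -57, 55]
5. PUSH -64 -> [88, -57, 55, -64]

[88, -57, 55, -64]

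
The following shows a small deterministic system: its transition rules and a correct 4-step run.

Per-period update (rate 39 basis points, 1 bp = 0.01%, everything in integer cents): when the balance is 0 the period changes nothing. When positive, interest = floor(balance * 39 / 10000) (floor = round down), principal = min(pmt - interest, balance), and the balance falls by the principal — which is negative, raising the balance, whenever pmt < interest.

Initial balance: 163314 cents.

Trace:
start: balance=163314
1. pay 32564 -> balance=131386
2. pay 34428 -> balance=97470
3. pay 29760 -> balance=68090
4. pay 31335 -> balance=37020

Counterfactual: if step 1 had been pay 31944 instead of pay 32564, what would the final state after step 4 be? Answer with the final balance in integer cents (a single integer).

37646

(re-executing from step 1 with the substitution; state before step 1: balance=163314)
1. pay 31944 -> balance=132006
2. pay 34428 -> balance=98092
3. pay 29760 -> balance=68714
4. pay 31335 -> balance=37646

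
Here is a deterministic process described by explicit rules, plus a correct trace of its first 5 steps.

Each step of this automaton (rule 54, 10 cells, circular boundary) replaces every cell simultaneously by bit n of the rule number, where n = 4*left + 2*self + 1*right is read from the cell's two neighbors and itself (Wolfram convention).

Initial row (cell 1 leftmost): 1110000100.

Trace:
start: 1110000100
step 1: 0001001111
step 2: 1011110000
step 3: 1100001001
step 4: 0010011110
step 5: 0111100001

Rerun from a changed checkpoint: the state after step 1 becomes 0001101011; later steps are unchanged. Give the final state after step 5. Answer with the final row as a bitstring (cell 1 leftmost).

0000111110

state after step 1 := 0001101011
step 2: 1010011100
step 3: 1111100011
step 4: 0000010100
step 5: 0000111110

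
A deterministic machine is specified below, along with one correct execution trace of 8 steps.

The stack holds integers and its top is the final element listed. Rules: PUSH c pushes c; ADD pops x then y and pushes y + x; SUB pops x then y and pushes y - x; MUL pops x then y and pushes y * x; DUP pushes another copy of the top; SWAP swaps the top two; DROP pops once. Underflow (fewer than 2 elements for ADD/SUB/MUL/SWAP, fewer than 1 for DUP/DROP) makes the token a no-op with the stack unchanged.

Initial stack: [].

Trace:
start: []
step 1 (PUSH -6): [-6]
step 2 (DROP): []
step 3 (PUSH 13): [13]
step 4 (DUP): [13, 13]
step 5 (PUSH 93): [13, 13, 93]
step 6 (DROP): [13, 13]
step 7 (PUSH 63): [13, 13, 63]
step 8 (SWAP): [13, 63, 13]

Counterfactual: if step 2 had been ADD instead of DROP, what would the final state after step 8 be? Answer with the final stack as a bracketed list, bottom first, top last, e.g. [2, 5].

(re-executing from step 2 with the substitution; state before step 2: [-6])
step 2 (ADD): [-6]
step 3 (PUSH 13): [-6, 13]
step 4 (DUP): [-6, 13, 13]
step 5 (PUSH 93): [-6, 13, 13, 93]
step 6 (DROP): [-6, 13, 13]
step 7 (PUSH 63): [-6, 13, 13, 63]
step 8 (SWAP): [-6, 13, 63, 13]

[-6, 13, 63, 13]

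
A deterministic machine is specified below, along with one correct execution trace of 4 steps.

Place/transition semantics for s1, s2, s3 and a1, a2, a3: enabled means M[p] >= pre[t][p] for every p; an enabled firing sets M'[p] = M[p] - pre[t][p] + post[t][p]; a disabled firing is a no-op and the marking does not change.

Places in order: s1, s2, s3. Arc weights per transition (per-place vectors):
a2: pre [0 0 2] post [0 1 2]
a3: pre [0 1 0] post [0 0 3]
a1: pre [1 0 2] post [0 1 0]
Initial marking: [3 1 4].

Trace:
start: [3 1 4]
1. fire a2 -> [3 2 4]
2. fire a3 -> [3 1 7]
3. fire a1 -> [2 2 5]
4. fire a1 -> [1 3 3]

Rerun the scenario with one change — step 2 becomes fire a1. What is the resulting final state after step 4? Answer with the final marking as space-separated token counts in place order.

(re-executing from step 2 with the substitution; state before step 2: [3 2 4])
2. fire a1 -> [2 3 2]
3. fire a1 -> [1 4 0]
4. fire a1 -> [1 4 0]

1 4 0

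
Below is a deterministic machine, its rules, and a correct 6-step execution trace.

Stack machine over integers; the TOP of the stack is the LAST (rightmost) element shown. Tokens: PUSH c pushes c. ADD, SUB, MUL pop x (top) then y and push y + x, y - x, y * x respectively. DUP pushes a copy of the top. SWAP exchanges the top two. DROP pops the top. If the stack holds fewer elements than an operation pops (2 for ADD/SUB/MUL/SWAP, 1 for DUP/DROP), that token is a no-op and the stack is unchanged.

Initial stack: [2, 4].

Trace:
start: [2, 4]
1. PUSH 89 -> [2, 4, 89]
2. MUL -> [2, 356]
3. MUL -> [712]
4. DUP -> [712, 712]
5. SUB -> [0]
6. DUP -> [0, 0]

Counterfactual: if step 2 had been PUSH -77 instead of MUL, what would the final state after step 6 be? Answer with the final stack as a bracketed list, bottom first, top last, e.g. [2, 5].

[2, 4, 0, 0]

(re-executing from step 2 with the substitution; state before step 2: [2, 4, 89])
2. PUSH -77 -> [2, 4, 89, -77]
3. MUL -> [2, 4, -6853]
4. DUP -> [2, 4, -6853, -6853]
5. SUB -> [2, 4, 0]
6. DUP -> [2, 4, 0, 0]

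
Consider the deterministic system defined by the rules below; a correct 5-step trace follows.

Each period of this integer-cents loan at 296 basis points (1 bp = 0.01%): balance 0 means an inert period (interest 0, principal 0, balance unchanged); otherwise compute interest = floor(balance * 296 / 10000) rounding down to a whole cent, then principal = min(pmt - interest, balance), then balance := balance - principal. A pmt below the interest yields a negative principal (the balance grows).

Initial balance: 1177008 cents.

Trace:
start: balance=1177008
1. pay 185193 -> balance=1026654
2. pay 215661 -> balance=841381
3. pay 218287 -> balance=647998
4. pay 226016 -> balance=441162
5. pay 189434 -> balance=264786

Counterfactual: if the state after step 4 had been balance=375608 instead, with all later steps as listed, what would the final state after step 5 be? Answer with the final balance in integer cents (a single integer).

state after step 4 := balance=375608
5. pay 189434 -> balance=197291

197291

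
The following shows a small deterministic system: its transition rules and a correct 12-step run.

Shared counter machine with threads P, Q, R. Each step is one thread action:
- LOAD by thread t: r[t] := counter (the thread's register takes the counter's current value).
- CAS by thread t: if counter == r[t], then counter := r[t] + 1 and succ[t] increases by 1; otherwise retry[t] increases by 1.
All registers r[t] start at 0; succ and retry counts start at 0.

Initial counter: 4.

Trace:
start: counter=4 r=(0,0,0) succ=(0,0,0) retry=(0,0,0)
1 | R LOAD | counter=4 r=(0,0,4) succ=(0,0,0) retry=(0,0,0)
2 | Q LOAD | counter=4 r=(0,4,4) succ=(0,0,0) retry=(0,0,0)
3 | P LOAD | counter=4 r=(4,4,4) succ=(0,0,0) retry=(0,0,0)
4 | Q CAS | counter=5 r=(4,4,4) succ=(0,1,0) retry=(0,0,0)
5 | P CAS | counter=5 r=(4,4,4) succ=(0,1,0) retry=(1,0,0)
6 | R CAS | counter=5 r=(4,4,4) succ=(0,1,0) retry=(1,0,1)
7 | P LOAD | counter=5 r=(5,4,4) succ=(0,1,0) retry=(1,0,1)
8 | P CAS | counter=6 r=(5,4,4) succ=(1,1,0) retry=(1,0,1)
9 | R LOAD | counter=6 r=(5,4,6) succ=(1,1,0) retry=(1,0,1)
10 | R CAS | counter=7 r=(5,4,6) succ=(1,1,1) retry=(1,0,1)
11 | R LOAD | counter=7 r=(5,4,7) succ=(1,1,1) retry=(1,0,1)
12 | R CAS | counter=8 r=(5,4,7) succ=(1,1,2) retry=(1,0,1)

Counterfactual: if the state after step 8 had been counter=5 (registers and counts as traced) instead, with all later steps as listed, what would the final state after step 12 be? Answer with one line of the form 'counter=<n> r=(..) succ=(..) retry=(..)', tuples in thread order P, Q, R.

counter=7 r=(5,4,6) succ=(1,1,2) retry=(1,0,1)

state after step 8 := counter=5 r=(5,4,4) succ=(1,1,0) retry=(1,0,1)
9 | R LOAD | counter=5 r=(5,4,5) succ=(1,1,0) retry=(1,0,1)
10 | R CAS | counter=6 r=(5,4,5) succ=(1,1,1) retry=(1,0,1)
11 | R LOAD | counter=6 r=(5,4,6) succ=(1,1,1) retry=(1,0,1)
12 | R CAS | counter=7 r=(5,4,6) succ=(1,1,2) retry=(1,0,1)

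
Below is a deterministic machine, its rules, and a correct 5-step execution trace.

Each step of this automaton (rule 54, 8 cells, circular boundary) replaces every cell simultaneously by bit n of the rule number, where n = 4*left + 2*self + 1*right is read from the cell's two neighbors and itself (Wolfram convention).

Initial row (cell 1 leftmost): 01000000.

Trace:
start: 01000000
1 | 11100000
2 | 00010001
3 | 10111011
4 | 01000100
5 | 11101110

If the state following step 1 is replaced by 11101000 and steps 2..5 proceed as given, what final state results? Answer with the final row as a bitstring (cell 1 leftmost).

10001110

state after step 1 := 11101000
2 | 00011101
3 | 10100011
4 | 01110100
5 | 10001110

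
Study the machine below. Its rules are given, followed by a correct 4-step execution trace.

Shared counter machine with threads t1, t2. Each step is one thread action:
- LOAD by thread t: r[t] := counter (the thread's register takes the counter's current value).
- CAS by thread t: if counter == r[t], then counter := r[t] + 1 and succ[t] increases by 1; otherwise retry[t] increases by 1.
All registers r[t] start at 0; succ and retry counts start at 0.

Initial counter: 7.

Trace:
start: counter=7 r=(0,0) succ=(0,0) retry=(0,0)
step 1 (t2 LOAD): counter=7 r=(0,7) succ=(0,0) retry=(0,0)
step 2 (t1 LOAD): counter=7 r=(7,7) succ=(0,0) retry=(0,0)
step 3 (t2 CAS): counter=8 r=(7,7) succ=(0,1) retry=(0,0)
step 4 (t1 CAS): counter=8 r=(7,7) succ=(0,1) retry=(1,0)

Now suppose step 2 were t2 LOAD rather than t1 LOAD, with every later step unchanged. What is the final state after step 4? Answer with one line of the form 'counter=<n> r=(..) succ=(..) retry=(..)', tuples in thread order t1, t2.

(re-executing from step 2 with the substitution; state before step 2: counter=7 r=(0,7) succ=(0,0) retry=(0,0))
step 2 (t2 LOAD): counter=7 r=(0,7) succ=(0,0) retry=(0,0)
step 3 (t2 CAS): counter=8 r=(0,7) succ=(0,1) retry=(0,0)
step 4 (t1 CAS): counter=8 r=(0,7) succ=(0,1) retry=(1,0)

counter=8 r=(0,7) succ=(0,1) retry=(1,0)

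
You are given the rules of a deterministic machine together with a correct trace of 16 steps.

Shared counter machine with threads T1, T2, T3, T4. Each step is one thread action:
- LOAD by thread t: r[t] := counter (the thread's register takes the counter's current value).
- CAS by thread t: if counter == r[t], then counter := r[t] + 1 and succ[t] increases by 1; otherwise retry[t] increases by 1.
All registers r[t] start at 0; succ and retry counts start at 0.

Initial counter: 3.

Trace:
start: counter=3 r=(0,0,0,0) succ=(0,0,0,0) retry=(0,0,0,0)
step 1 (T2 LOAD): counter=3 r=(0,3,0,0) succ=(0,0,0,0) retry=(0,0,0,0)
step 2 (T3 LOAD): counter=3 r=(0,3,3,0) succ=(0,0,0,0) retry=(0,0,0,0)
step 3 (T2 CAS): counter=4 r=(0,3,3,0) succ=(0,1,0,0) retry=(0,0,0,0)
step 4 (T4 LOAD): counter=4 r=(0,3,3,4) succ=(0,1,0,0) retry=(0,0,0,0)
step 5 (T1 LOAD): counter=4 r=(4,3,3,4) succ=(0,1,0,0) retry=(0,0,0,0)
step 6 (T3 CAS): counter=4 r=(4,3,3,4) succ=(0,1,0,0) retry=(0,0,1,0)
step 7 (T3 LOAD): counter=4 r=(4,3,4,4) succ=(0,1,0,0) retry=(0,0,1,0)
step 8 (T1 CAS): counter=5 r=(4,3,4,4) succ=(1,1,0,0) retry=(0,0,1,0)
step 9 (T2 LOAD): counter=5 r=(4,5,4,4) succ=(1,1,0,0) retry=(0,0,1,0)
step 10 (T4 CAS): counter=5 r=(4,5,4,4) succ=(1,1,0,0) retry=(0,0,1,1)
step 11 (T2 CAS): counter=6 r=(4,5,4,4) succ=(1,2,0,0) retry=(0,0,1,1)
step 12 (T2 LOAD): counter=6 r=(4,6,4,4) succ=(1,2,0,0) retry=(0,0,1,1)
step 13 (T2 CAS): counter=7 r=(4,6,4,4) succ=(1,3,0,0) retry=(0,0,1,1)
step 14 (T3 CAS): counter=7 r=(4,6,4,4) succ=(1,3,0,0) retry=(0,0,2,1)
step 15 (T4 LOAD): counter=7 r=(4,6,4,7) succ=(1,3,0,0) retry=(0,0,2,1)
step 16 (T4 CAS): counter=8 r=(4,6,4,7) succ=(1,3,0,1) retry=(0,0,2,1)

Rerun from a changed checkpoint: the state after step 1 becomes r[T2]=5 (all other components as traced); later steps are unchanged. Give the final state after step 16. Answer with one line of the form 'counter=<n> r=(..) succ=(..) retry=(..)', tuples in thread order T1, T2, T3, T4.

state after step 1 := counter=3 r=(0,5,0,0) succ=(0,0,0,0) retry=(0,0,0,0)
step 2 (T3 LOAD): counter=3 r=(0,5,3,0) succ=(0,0,0,0) retry=(0,0,0,0)
step 3 (T2 CAS): counter=3 r=(0,5,3,0) succ=(0,0,0,0) retry=(0,1,0,0)
step 4 (T4 LOAD): counter=3 r=(0,5,3,3) succ=(0,0,0,0) retry=(0,1,0,0)
step 5 (T1 LOAD): counter=3 r=(3,5,3,3) succ=(0,0,0,0) retry=(0,1,0,0)
step 6 (T3 CAS): counter=4 r=(3,5,3,3) succ=(0,0,1,0) retry=(0,1,0,0)
step 7 (T3 LOAD): counter=4 r=(3,5,4,3) succ=(0,0,1,0) retry=(0,1,0,0)
step 8 (T1 CAS): counter=4 r=(3,5,4,3) succ=(0,0,1,0) retry=(1,1,0,0)
step 9 (T2 LOAD): counter=4 r=(3,4,4,3) succ=(0,0,1,0) retry=(1,1,0,0)
step 10 (T4 CAS): counter=4 r=(3,4,4,3) succ=(0,0,1,0) retry=(1,1,0,1)
step 11 (T2 CAS): counter=5 r=(3,4,4,3) succ=(0,1,1,0) retry=(1,1,0,1)
step 12 (T2 LOAD): counter=5 r=(3,5,4,3) succ=(0,1,1,0) retry=(1,1,0,1)
step 13 (T2 CAS): counter=6 r=(3,5,4,3) succ=(0,2,1,0) retry=(1,1,0,1)
step 14 (T3 CAS): counter=6 r=(3,5,4,3) succ=(0,2,1,0) retry=(1,1,1,1)
step 15 (T4 LOAD): counter=6 r=(3,5,4,6) succ=(0,2,1,0) retry=(1,1,1,1)
step 16 (T4 CAS): counter=7 r=(3,5,4,6) succ=(0,2,1,1) retry=(1,1,1,1)

counter=7 r=(3,5,4,6) succ=(0,2,1,1) retry=(1,1,1,1)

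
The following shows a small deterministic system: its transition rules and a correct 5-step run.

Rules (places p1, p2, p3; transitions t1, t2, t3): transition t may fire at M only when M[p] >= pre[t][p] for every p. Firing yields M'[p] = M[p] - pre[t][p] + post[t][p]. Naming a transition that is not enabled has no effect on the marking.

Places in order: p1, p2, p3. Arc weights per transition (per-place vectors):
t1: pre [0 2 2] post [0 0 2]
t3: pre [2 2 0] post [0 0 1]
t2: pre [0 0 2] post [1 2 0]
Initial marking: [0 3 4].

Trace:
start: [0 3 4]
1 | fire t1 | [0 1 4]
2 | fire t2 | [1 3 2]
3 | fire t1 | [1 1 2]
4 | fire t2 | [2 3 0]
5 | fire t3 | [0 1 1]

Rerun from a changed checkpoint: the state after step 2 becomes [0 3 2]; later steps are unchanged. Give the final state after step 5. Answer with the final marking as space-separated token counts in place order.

1 3 0

state after step 2 := [0 3 2]
3 | fire t1 | [0 1 2]
4 | fire t2 | [1 3 0]
5 | fire t3 | [1 3 0]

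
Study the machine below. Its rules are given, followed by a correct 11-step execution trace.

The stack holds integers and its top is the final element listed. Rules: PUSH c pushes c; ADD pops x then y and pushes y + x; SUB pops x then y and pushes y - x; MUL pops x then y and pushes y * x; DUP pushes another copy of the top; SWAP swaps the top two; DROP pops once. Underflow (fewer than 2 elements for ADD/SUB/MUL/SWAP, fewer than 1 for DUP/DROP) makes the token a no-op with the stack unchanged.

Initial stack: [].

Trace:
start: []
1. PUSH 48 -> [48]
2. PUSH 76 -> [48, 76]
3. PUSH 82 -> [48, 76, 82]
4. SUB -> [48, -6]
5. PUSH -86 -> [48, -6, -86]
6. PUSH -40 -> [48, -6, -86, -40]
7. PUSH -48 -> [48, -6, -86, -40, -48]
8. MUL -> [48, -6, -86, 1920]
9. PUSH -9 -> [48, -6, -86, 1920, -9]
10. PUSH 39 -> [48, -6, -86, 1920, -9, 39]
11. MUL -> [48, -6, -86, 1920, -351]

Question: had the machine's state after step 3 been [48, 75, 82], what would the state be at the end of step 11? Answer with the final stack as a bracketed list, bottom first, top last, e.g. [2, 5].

state after step 3 := [48, 75, 82]
4. SUB -> [48, -7]
5. PUSH -86 -> [48, -7, -86]
6. PUSH -40 -> [48, -7, -86, -40]
7. PUSH -48 -> [48, -7, -86, -40, -48]
8. MUL -> [48, -7, -86, 1920]
9. PUSH -9 -> [48, -7, -86, 1920, -9]
10. PUSH 39 -> [48, -7, -86, 1920, -9, 39]
11. MUL -> [48, -7, -86, 1920, -351]

[48, -7, -86, 1920, -351]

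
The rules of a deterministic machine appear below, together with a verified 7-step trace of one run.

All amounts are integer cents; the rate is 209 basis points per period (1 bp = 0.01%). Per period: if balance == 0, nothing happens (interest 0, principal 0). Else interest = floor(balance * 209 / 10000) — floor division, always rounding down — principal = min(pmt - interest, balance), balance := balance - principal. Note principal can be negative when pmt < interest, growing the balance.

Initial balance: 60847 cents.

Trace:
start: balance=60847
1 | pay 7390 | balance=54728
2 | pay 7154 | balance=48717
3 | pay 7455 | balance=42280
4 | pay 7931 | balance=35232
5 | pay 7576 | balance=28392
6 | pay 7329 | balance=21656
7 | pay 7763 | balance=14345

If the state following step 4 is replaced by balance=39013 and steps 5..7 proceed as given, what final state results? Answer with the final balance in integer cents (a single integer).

state after step 4 := balance=39013
5 | pay 7576 | balance=32252
6 | pay 7329 | balance=25597
7 | pay 7763 | balance=18368

18368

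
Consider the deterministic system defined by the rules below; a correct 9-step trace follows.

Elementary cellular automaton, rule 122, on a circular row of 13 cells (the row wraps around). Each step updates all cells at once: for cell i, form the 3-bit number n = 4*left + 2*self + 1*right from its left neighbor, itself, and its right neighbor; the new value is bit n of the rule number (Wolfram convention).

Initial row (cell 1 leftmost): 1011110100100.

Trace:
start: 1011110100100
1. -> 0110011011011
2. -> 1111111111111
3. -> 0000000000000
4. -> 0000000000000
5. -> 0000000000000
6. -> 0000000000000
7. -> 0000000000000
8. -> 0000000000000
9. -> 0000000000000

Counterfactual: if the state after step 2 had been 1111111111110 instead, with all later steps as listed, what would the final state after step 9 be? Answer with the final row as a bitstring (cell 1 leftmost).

state after step 2 := 1111111111110
3. -> 1000000000011
4. -> 1100000000110
5. -> 1110000001111
6. -> 0011000011000
7. -> 0111100111100
8. -> 1100111100110
9. -> 1111100111111

1111100111111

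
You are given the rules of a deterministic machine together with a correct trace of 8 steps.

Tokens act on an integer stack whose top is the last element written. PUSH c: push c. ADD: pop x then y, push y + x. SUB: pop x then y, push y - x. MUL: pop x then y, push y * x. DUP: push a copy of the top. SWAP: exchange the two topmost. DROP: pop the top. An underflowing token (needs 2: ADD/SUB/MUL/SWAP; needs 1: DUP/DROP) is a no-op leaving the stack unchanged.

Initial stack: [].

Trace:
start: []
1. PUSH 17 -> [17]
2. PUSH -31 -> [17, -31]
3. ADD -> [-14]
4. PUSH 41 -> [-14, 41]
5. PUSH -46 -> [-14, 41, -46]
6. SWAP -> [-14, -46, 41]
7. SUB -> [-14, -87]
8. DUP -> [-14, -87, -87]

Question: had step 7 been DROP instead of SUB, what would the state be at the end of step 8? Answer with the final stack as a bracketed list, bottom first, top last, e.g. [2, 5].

(re-executing from step 7 with the substitution; state before step 7: [-14, -46, 41])
7. DROP -> [-14, -46]
8. DUP -> [-14, -46, -46]

[-14, -46, -46]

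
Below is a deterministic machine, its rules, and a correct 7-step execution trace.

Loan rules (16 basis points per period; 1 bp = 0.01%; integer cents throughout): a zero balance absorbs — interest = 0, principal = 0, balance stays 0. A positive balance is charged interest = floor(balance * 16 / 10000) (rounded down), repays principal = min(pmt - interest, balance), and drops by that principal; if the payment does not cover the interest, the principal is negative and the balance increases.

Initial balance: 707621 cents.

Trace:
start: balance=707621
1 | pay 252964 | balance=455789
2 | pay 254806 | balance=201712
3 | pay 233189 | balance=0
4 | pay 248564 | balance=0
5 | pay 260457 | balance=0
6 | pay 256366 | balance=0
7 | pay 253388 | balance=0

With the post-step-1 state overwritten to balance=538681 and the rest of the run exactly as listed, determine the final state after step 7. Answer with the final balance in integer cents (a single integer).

0

state after step 1 := balance=538681
2 | pay 254806 | balance=284736
3 | pay 233189 | balance=52002
4 | pay 248564 | balance=0
5 | pay 260457 | balance=0
6 | pay 256366 | balance=0
7 | pay 253388 | balance=0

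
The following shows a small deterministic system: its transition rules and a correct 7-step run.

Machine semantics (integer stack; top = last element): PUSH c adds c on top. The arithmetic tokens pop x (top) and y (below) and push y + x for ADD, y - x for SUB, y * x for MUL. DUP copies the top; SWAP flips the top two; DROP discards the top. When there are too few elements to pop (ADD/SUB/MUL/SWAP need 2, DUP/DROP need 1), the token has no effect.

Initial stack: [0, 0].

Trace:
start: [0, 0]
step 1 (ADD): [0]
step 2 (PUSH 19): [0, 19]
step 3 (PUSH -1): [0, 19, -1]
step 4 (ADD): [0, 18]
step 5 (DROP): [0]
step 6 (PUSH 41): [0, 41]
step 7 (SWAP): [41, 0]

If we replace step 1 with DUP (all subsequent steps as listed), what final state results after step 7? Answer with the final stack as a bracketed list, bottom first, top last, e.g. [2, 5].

(re-executing from step 1 with the substitution; state before step 1: [0, 0])
step 1 (DUP): [0, 0, 0]
step 2 (PUSH 19): [0, 0, 0, 19]
step 3 (PUSH -1): [0, 0, 0, 19, -1]
step 4 (ADD): [0, 0, 0, 18]
step 5 (DROP): [0, 0, 0]
step 6 (PUSH 41): [0, 0, 0, 41]
step 7 (SWAP): [0, 0, 41, 0]

[0, 0, 41, 0]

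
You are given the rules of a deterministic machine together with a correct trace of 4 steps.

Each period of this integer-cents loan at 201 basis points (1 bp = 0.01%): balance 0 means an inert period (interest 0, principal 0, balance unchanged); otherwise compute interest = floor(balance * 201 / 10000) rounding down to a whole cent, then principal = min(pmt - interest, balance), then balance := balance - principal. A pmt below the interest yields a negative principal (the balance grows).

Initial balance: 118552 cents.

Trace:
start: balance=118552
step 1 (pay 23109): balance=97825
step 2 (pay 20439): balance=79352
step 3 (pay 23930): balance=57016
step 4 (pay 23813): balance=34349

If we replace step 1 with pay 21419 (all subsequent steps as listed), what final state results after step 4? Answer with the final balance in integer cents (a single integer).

(re-executing from step 1 with the substitution; state before step 1: balance=118552)
step 1 (pay 21419): balance=99515
step 2 (pay 20439): balance=81076
step 3 (pay 23930): balance=58775
step 4 (pay 23813): balance=36143

36143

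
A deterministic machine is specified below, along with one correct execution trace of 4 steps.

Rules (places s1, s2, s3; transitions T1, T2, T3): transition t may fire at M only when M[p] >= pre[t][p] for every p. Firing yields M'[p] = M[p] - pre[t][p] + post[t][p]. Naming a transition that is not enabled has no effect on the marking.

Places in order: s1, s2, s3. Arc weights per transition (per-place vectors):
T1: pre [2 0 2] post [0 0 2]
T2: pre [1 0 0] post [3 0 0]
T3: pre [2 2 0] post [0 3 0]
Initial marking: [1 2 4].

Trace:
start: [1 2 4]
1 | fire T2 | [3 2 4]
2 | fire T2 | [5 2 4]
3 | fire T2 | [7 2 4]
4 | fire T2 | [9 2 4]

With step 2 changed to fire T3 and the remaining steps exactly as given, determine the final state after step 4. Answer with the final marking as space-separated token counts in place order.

(re-executing from step 2 with the substitution; state before step 2: [3 2 4])
2 | fire T3 | [1 3 4]
3 | fire T2 | [3 3 4]
4 | fire T2 | [5 3 4]

5 3 4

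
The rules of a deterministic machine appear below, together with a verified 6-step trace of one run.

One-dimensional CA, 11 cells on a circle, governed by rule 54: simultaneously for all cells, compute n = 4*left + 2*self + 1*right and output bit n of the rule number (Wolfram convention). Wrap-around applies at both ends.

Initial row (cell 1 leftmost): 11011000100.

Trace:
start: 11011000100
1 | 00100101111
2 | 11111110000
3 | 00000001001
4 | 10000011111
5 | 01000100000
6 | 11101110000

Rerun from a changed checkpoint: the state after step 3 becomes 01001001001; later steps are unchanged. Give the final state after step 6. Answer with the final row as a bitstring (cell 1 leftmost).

state after step 3 := 01001001001
4 | 11111111111
5 | 00000000000
6 | 00000000000

00000000000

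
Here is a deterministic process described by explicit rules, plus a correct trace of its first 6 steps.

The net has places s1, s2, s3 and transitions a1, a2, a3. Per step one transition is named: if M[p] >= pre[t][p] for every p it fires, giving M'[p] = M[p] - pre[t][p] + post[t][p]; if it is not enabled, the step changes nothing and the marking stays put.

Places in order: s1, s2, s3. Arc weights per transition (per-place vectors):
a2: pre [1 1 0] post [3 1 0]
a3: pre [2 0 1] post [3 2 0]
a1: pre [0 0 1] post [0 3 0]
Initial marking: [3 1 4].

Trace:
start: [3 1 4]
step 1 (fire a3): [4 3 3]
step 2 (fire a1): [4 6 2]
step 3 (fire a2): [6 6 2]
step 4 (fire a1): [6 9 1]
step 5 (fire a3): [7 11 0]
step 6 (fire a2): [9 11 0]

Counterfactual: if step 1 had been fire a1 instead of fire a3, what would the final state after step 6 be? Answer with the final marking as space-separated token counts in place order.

8 12 0

(re-executing from step 1 with the substitution; state before step 1: [3 1 4])
step 1 (fire a1): [3 4 3]
step 2 (fire a1): [3 7 2]
step 3 (fire a2): [5 7 2]
step 4 (fire a1): [5 10 1]
step 5 (fire a3): [6 12 0]
step 6 (fire a2): [8 12 0]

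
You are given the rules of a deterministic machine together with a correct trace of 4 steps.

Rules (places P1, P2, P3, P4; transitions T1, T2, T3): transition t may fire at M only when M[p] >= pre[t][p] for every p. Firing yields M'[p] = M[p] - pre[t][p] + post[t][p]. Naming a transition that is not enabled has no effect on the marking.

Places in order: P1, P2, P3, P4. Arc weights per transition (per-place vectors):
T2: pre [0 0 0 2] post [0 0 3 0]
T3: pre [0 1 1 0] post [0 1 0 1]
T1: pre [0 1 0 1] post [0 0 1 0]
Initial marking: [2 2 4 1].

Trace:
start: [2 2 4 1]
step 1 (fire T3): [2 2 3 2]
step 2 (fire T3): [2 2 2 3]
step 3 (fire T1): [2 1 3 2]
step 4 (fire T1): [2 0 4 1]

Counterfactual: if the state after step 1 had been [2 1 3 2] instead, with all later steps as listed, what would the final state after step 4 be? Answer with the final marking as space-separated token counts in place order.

2 0 3 2

state after step 1 := [2 1 3 2]
step 2 (fire T3): [2 1 2 3]
step 3 (fire T1): [2 0 3 2]
step 4 (fire T1): [2 0 3 2]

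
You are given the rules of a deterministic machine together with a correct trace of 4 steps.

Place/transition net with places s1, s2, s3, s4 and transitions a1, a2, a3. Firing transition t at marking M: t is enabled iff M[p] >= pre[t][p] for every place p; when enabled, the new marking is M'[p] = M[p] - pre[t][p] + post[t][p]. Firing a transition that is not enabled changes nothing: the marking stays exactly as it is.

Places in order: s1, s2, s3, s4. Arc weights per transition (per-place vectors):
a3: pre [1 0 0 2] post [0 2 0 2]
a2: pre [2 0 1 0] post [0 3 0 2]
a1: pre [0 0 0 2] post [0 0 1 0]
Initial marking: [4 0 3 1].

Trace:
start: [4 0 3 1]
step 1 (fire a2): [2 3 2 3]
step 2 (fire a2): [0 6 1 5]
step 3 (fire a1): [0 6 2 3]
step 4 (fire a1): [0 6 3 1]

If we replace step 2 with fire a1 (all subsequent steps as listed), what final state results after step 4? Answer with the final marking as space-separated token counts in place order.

(re-executing from step 2 with the substitution; state before step 2: [2 3 2 3])
step 2 (fire a1): [2 3 3 1]
step 3 (fire a1): [2 3 3 1]
step 4 (fire a1): [2 3 3 1]

2 3 3 1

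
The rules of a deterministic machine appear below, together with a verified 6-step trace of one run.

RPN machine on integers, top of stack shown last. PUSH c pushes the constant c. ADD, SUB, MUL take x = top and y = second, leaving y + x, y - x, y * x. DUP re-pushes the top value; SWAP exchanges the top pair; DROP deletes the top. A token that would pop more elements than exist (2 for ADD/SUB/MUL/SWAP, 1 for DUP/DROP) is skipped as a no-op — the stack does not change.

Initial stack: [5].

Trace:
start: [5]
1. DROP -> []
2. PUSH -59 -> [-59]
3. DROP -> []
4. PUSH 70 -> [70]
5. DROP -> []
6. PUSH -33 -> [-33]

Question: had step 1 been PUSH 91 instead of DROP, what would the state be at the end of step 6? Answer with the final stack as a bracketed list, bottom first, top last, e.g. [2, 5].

(re-executing from step 1 with the substitution; state before step 1: [5])
1. PUSH 91 -> [5, 91]
2. PUSH -59 -> [5, 91, -59]
3. DROP -> [5, 91]
4. PUSH 70 -> [5, 91, 70]
5. DROP -> [5, 91]
6. PUSH -33 -> [5, 91, -33]

[5, 91, -33]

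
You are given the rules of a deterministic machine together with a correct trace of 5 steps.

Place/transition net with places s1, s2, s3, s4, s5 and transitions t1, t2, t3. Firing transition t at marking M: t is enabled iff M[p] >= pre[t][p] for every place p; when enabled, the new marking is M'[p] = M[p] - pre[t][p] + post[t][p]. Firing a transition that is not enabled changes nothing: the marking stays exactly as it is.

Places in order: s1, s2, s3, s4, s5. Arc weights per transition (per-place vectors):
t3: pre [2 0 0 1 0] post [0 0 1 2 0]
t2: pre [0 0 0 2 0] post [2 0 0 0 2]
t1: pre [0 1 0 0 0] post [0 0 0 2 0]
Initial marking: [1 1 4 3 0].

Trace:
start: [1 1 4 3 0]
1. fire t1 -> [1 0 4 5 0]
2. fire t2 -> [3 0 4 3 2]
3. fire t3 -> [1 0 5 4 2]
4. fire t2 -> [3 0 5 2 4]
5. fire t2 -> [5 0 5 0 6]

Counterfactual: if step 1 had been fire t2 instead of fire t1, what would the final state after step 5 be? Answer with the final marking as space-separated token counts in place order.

(re-executing from step 1 with the substitution; state before step 1: [1 1 4 3 0])
1. fire t2 -> [3 1 4 1 2]
2. fire t2 -> [3 1 4 1 2]
3. fire t3 -> [1 1 5 2 2]
4. fire t2 -> [3 1 5 0 4]
5. fire t2 -> [3 1 5 0 4]

3 1 5 0 4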